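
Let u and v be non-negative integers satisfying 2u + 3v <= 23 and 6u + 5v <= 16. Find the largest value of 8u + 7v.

22

The continuous relaxation peaks at (0, 3.2) with value 22.40; rounding to a feasible lattice point costs some objective.
(u,v)=(1,2): 2·1+3·2=8≤23, 6·1+5·2=16≤16, objective 22.
(u,v)=(0,3): 2·0+3·3=9≤23, 6·0+5·3=15≤16, objective 21.
(u,v)=(1,1): 2·1+3·1=5≤23, 6·1+5·1=11≤16, objective 15.
The best lattice point is (1,2), giving 22.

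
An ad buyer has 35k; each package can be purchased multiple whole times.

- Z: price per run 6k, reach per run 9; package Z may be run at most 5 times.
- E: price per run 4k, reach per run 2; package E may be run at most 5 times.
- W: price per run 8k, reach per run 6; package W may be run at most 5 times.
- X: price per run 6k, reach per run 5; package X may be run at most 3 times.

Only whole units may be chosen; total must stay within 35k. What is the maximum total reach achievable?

This is a bounded integer knapsack.
Take 5×Z and 1×E: price 34 ≤ 35, reach 5·9 + 1·2 = 47.
Z has the best ratio (9/6) and is taken to its limit of 5; remaining capacity is filled optimally with the others.

47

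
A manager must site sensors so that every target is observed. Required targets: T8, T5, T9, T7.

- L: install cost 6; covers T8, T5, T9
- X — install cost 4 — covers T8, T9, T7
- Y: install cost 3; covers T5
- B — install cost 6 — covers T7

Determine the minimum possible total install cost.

This is a weighted set-cover instance.
Choose X and Y: together they cover T8, T5, T9, T7 — every target.
Total install cost: 4 + 3 = 7.
No cover costs less than 7.

7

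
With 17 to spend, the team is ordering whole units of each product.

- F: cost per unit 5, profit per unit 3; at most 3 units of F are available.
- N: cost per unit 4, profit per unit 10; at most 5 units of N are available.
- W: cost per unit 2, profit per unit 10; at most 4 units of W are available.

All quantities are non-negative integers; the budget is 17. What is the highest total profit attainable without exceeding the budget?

This is a bounded integer knapsack.
Take 2×N and 4×W: cost 16 ≤ 17, profit 2·10 + 4·10 = 60.
W has the best ratio (10/2) and is taken to its limit of 4; remaining capacity is filled optimally with the others.

60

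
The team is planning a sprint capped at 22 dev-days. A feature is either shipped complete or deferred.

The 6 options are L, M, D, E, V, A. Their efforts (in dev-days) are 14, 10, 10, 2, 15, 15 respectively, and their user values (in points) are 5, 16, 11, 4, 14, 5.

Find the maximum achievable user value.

M + D: effort 10 + 10 = 20 ≤ 22, user value 16 + 11 = 27.
M + D + E: effort 10 + 10 + 2 = 22 ≤ 22, user value 16 + 11 + 4 = 31.
Best is M, D, and E with total user value 31.

31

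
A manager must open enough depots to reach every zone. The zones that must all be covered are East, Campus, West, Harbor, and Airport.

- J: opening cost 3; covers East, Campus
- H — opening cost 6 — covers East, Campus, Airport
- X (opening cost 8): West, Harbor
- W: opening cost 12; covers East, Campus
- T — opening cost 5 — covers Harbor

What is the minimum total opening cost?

Choose H and X: together they cover East, Campus, West, Harbor, Airport — every zone.
Total opening cost: 6 + 8 = 14.

14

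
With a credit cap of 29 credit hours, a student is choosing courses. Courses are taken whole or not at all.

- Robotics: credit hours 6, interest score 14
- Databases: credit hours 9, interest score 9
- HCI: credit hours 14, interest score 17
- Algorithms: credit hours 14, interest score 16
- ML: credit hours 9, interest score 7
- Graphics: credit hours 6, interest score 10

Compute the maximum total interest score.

41

Allowing fractional choices, the relaxed optimum would be about 44.4, but courses are indivisible.
Robotics + HCI + Graphics: credit hours 6 + 14 + 6 = 26 ≤ 29, interest score 14 + 17 + 10 = 41.
Robotics + Algorithms + Graphics: credit hours 6 + 14 + 6 = 26 ≤ 29, interest score 14 + 16 + 10 = 40.
Best is Robotics, HCI, and Graphics with total interest score 41.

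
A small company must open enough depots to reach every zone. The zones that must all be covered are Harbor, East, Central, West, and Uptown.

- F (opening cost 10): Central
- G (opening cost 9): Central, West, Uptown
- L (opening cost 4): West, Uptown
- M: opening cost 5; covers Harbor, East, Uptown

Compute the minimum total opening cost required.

14

This is an integer covering problem.
Choose G and M: together they cover Harbor, East, Central, West, Uptown — every zone.
Total opening cost: 9 + 5 = 14.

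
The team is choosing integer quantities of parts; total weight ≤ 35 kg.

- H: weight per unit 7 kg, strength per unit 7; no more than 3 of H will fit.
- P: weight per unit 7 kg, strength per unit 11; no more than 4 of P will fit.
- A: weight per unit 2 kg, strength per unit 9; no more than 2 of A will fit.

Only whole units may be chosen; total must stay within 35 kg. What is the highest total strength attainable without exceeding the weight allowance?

62

A has the best ratio (9/2); taking only A gives at most 2×9 = 18 (stopped by the supply cap of 2).
Mixing does better — 4×P and 2×A: weight 32 ≤ 35, strength 4·11 + 2·9 = 62.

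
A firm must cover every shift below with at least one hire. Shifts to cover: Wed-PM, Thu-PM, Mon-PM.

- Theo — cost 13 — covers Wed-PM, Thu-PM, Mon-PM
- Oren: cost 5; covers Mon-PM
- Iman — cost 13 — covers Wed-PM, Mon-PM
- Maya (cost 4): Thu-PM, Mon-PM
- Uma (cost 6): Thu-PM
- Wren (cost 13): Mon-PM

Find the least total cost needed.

The greedy cost-per-new-shift heuristic would pick Maya and Theo for 17, but a cheaper cover exists.
Theo alone covers Wed-PM, Thu-PM, Mon-PM — every shift.
Total cost: 13.
No cover costs less than 13.

13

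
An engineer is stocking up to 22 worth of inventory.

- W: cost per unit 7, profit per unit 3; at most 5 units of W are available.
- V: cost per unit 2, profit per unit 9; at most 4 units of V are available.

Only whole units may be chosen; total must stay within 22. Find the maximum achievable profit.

Take 2×W and 4×V: cost 22 ≤ 22, profit 2·3 + 4·9 = 42.
V has the best ratio (9/2) and is taken to its limit of 4; remaining capacity is filled optimally with the others.

42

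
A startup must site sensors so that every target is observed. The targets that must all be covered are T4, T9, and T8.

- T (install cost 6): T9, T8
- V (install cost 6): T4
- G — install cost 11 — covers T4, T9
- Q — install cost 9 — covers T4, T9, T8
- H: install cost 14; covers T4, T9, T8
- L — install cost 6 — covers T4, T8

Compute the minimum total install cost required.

This is a weighted set-cover instance.
The greedy cost-per-new-target heuristic would pick T and V for 12, but a cheaper cover exists.
Q alone covers T4, T9, T8 — every target.
Total install cost: 9.
No cover costs less than 9.

9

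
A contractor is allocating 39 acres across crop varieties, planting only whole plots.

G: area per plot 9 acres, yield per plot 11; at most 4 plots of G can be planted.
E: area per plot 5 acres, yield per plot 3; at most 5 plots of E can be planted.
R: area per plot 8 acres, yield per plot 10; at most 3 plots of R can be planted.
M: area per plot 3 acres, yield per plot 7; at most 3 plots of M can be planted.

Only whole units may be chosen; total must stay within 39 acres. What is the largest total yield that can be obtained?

55

This is a bounded integer knapsack.
M has the best ratio (7/3); taking only M gives at most 3×7 = 21 (stopped by the supply cap of 3).
Mixing does better — 1×G, 3×R, and 2×M: area 39 ≤ 39, yield 1·11 + 3·10 + 2·7 = 55.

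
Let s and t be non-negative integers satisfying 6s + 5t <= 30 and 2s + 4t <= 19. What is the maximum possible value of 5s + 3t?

(s,t)=(5,0) is feasible, giving 25.
(s,t)=(4,1) is feasible, giving 23.
(s,t)=(4,0) is feasible, giving 20.
The best lattice point is (5,0), giving 25.

25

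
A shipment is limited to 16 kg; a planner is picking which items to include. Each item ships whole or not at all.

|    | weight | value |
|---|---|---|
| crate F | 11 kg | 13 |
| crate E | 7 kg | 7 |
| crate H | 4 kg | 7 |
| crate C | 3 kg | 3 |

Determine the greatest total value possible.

Take crate F and crate H: weight 11 + 4 = 15 ≤ 16, value 13 + 7 = 20.
No other feasible combination does better.

20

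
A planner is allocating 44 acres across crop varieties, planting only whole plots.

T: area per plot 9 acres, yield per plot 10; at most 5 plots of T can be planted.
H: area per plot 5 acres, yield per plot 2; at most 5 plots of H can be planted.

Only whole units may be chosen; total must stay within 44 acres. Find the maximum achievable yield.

This is a bounded integer knapsack.
4×T: area 36 ≤ 44, yield 4·10 = 40.
4×T and 1×H: area 41 ≤ 44, yield 4·10 + 1·2 = 42.
Best is 42.

42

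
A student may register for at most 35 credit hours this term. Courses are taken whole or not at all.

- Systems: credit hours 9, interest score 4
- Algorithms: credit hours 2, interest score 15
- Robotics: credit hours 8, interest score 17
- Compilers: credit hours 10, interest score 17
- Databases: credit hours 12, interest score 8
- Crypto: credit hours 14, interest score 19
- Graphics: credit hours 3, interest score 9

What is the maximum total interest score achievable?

68

Systems + Algorithms + Robotics + Compilers + Graphics: credit hours 9 + 2 + 8 + 10 + 3 = 32 ≤ 35, interest score 4 + 15 + 17 + 17 + 9 = 62.
Algorithms + Robotics + Compilers + Databases + Graphics: credit hours 2 + 8 + 10 + 12 + 3 = 35 ≤ 35, interest score 15 + 17 + 17 + 8 + 9 = 66.
Algorithms + Robotics + Compilers + Crypto: credit hours 2 + 8 + 10 + 14 = 34 ≤ 35, interest score 15 + 17 + 17 + 19 = 68.
Best is Algorithms, Robotics, Compilers, and Crypto with total interest score 68.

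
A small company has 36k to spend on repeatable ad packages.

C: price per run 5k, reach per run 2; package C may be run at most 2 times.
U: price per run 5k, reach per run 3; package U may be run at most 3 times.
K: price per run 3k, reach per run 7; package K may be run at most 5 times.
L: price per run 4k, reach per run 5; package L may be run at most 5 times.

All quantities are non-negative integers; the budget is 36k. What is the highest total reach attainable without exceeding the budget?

Take 5×K and 5×L: price 35 ≤ 36, reach 5·7 + 5·5 = 60.
K has the best ratio (7/3) and is taken to its limit of 5; remaining capacity is filled optimally with the others.

60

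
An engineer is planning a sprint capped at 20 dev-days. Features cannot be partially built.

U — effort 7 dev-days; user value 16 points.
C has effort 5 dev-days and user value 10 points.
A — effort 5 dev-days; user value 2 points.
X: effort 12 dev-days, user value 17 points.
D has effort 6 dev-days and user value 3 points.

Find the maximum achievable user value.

33

Treat it as a binary knapsack problem.
Allowing fractional choices, the relaxed optimum would be about 37.3, but features are indivisible.
U + C + A: effort 7 + 5 + 5 = 17 ≤ 20, user value 16 + 10 + 2 = 28.
U + C + D: effort 7 + 5 + 6 = 18 ≤ 20, user value 16 + 10 + 3 = 29.
U + X: effort 7 + 12 = 19 ≤ 20, user value 16 + 17 = 33.
Best is U and X with total user value 33.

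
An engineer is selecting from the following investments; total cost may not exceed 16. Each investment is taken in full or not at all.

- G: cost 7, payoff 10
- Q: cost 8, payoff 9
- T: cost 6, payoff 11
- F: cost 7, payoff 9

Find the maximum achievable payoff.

21

Allowing fractional choices, the relaxed optimum would be about 24.9, but investments are indivisible.
Q + T: cost 8 + 6 = 14 ≤ 16, payoff 9 + 11 = 20.
G + T: cost 7 + 6 = 13 ≤ 16, payoff 10 + 11 = 21.
T + F: cost 6 + 7 = 13 ≤ 16, payoff 11 + 9 = 20.
Best is G and T with total payoff 21.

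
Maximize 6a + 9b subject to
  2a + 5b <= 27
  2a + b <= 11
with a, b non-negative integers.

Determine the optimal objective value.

(a,b)=(3,4): 2·3+5·4=26≤27, 2·3+1·4=10≤11, objective 54.
(a,b)=(4,3): 2·4+5·3=23≤27, 2·4+1·3=11≤11, objective 51.
(a,b)=(2,4): 2·2+5·4=24≤27, 2·2+1·4=8≤11, objective 48.
Maximum is 54 at (a,b)=(3,4).

54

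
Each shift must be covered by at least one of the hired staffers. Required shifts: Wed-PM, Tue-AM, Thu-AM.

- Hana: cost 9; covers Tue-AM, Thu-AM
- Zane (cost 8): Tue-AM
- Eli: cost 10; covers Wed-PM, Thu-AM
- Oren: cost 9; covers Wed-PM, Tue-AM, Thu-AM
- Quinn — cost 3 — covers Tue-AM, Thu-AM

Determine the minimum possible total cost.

The greedy cost-per-new-shift heuristic would pick Quinn and Oren for 12, but a cheaper cover exists.
Oren alone covers Wed-PM, Tue-AM, Thu-AM — every shift.
Total cost: 9.
No cover costs less than 9.

9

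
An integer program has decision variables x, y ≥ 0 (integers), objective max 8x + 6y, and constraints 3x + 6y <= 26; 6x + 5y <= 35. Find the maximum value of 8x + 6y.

The continuous relaxation peaks at (5.83, 0) with value 46.67; rounding to a feasible lattice point costs some objective.
(x,y)=(5,1): 3·5+6·1=21≤26, 6·5+5·1=35≤35, objective 46.
(x,y)=(4,2): 3·4+6·2=24≤26, 6·4+5·2=34≤35, objective 44.
(x,y)=(5,0): 3·5+6·0=15≤26, 6·5+5·0=30≤35, objective 40.
Maximum is 46 at (x,y)=(5,1).

46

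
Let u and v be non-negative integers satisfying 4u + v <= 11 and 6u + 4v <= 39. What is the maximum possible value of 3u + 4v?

36

The continuous relaxation peaks at (0, 9.75) with value 39.00; rounding to a feasible lattice point costs some objective.
(u,v)=(0,9): 4·0+1·9=9≤11, 6·0+4·9=36≤39, objective 36.
(u,v)=(0,8): 4·0+1·8=8≤11, 6·0+4·8=32≤39, objective 32.
Maximum is 36 at (u,v)=(0,9).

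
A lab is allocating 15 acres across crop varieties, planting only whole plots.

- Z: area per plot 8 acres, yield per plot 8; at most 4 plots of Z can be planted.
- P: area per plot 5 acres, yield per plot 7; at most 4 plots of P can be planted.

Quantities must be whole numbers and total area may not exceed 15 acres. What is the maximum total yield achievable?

21

P has the best ratio (7/5); taking only P gives at most 3×7 = 21 (stopped by the area limit).
Optimal: 3×P: area 15 ≤ 15, yield 3·7 = 21.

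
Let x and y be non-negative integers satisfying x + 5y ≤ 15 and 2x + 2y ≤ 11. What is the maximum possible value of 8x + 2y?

40

Relaxing integrality, the LP optimum is 44.00 at (x,y) = (5.5, 0), which is not an integer point.
(x,y)=(5,0): 1·5+5·0=5≤15, 2·5+2·0=10≤11, objective 40.
(x,y)=(4,1): 1·4+5·1=9≤15, 2·4+2·1=10≤11, objective 34.
(x,y)=(4,0): 1·4+5·0=4≤15, 2·4+2·0=8≤11, objective 32.
The best lattice point is (5,0), giving 40.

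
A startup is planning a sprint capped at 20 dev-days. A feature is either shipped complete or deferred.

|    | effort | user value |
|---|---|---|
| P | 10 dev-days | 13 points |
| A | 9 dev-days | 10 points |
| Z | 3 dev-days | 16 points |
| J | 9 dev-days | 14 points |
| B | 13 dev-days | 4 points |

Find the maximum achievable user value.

30

Allowing fractional choices, the relaxed optimum would be about 40.4, but features are indivisible.
Z + J: effort 3 + 9 = 12 ≤ 20, user value 16 + 14 = 30.
P + Z: effort 10 + 3 = 13 ≤ 20, user value 13 + 16 = 29.
Best is Z and J with total user value 30.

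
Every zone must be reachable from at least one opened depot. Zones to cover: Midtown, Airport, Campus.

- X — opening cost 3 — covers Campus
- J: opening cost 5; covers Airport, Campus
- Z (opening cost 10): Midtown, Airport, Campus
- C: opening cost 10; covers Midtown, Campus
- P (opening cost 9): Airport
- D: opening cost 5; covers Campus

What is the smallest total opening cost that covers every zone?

10

The greedy cost-per-new-zone heuristic would pick J and Z for 15, but a cheaper cover exists.
Z alone covers Midtown, Airport, Campus — every zone.
Total opening cost: 10.
No cover costs less than 10.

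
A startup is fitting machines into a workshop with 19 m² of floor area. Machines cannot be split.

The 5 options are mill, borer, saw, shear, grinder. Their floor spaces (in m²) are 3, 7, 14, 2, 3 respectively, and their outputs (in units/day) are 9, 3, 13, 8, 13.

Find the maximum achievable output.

34

Allowing fractional choices, the relaxed optimum would be about 40.2, but machines are indivisible.
saw + shear + grinder: floor space 14 + 2 + 3 = 19 ≤ 19, output 13 + 8 + 13 = 34.
mill + borer + shear + grinder: floor space 3 + 7 + 2 + 3 = 15 ≤ 19, output 9 + 3 + 8 + 13 = 33.
mill + shear + grinder: floor space 3 + 2 + 3 = 8 ≤ 19, output 9 + 8 + 13 = 30.
Best is saw, shear, and grinder with total output 34.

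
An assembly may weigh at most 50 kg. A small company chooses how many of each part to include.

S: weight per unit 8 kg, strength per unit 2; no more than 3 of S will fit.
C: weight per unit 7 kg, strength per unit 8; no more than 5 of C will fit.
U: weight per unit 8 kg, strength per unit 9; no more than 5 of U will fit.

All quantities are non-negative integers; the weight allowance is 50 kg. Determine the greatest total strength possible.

C has the best ratio (8/7); taking only C gives at most 5×8 = 40 (stopped by the supply cap of 5).
Mixing does better — 1×C and 5×U: weight 47 ≤ 50, strength 1·8 + 5·9 = 53.

53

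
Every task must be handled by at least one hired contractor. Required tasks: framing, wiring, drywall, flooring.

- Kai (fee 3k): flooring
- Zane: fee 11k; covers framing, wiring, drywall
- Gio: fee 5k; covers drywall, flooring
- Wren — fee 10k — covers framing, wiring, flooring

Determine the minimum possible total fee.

This is a weighted set-cover instance.
The greedy cost-per-new-task heuristic would pick Gio and Wren for 15, but a cheaper cover exists.
Choose Kai and Zane: together they cover framing, wiring, drywall, flooring — every task.
Total fee: 3 + 11 = 14.
No cover costs less than 14.

14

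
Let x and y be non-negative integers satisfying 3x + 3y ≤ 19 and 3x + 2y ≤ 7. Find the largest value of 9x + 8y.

25

(x,y)=(1,2) is feasible, giving 25.
(x,y)=(0,3) is feasible, giving 24.
(x,y)=(1,1) is feasible, giving 17.
The best lattice point is (1,2), giving 25.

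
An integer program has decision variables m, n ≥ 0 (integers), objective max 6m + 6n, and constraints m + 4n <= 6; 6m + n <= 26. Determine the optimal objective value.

24

(m,n)=(4,0) is feasible, giving 24.
(m,n)=(3,0) is feasible, giving 18.
The best lattice point is (4,0), giving 24.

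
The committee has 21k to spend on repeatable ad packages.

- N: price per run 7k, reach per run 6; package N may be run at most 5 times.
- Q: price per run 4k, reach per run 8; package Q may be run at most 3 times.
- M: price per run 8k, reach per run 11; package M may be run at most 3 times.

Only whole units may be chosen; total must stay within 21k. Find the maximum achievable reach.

This is a bounded integer knapsack.
Q has the best ratio (8/4); taking only Q gives at most 3×8 = 24 (stopped by the supply cap of 3).
Mixing does better — 3×Q and 1×M: price 20 ≤ 21, reach 3·8 + 1·11 = 35.

35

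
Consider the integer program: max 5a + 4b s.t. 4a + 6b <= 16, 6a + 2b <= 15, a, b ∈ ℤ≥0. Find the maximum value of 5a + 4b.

(a,b)=(2,1) is feasible, giving 14.
(a,b)=(1,2) is feasible, giving 13.
(a,b)=(2,0) is feasible, giving 10.
No feasible integer point exceeds 14.

14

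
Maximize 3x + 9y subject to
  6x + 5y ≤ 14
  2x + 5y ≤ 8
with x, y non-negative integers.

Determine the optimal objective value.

12

(x,y)=(1,1): 6·1+5·1=11≤14, 2·1+5·1=7≤8, objective 12.
(x,y)=(0,1): 6·0+5·1=5≤14, 2·0+5·1=5≤8, objective 9.
(x,y)=(2,0): 6·2+5·0=12≤14, 2·2+5·0=4≤8, objective 6.
No feasible integer point exceeds 12.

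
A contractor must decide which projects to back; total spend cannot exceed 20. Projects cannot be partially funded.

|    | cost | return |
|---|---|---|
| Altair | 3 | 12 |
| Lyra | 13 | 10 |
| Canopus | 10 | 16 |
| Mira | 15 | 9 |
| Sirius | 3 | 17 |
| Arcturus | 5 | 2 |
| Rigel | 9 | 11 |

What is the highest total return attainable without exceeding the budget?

45

Altair + Canopus + Sirius: cost 3 + 10 + 3 = 16 ≤ 20, return 12 + 16 + 17 = 45.
Altair + Sirius + Rigel: cost 3 + 3 + 9 = 15 ≤ 20, return 12 + 17 + 11 = 40.
Altair + Sirius + Arcturus + Rigel: cost 3 + 3 + 5 + 9 = 20 ≤ 20, return 12 + 17 + 2 + 11 = 42.
Best is Altair, Canopus, and Sirius with total return 45.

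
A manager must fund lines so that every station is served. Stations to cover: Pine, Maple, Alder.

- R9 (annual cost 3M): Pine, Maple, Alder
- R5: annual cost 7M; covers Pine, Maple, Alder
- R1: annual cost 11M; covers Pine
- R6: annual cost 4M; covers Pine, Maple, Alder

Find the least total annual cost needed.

3

This is an integer covering problem.
R9 alone covers Pine, Maple, Alder — every station.
Total annual cost: 3.
No cover costs less than 3.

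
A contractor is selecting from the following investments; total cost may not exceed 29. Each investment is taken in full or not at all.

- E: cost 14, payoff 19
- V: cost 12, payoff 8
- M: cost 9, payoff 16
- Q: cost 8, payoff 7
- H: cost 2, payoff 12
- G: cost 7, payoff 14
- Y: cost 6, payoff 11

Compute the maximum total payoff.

Allowing fractional choices, the relaxed optimum would be about 59.8, but investments are indivisible.
E + H + G + Y: cost 14 + 2 + 7 + 6 = 29 ≤ 29, payoff 19 + 12 + 14 + 11 = 56.
M + H + G + Y: cost 9 + 2 + 7 + 6 = 24 ≤ 29, payoff 16 + 12 + 14 + 11 = 53.
Best is E, H, G, and Y with total payoff 56.

56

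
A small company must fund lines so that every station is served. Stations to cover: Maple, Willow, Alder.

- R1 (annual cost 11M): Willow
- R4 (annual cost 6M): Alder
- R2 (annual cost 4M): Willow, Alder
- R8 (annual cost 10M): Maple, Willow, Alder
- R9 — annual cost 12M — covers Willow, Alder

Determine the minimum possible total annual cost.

10

The greedy cost-per-new-station heuristic would pick R2 and R8 for 14, but a cheaper cover exists.
R8 alone covers Maple, Willow, Alder — every station.
Total annual cost: 10.
No cover costs less than 10.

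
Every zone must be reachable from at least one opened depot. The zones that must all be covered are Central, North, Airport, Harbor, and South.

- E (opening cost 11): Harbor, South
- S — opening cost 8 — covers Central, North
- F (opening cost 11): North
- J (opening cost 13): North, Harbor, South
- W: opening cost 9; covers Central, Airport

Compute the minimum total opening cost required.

This is a weighted set-cover instance.
The greedy cost-per-new-zone heuristic would pick S, E, and W for 28, but a cheaper cover exists.
Choose J and W: together they cover Central, North, Airport, Harbor, South — every zone.
Total opening cost: 13 + 9 = 22.
No cover costs less than 22.

22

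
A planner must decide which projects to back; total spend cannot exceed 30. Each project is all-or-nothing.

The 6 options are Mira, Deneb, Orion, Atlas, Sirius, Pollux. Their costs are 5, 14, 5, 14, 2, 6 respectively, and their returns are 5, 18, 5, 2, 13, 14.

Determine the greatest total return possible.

50

Allowing fractional choices, the relaxed optimum would be about 53.0, but projects are indivisible.
Deneb + Orion + Sirius + Pollux: cost 14 + 5 + 2 + 6 = 27 ≤ 30, return 18 + 5 + 13 + 14 = 50.
Deneb + Sirius + Pollux: cost 14 + 2 + 6 = 22 ≤ 30, return 18 + 13 + 14 = 45.
Mira + Deneb + Sirius + Pollux: cost 5 + 14 + 2 + 6 = 27 ≤ 30, return 5 + 18 + 13 + 14 = 50.
The maximum return is 50; one optimal choice is Mira, Deneb, Sirius, and Pollux.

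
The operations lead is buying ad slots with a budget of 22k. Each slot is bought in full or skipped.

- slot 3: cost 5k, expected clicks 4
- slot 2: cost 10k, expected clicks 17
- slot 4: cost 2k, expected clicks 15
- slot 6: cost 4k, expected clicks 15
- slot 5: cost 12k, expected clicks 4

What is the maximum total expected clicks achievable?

slot 3 + slot 2 + slot 4 + slot 6: cost 5 + 10 + 2 + 4 = 21 ≤ 22, expected clicks 4 + 17 + 15 + 15 = 51.
slot 2 + slot 4 + slot 6: cost 10 + 2 + 4 = 16 ≤ 22, expected clicks 17 + 15 + 15 = 47.
Best is slot 3, slot 2, slot 4, and slot 6 with total expected clicks 51.

51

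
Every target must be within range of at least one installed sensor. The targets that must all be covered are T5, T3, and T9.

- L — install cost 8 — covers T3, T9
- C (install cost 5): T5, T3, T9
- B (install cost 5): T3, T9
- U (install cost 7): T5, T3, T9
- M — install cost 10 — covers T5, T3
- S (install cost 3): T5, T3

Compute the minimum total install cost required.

5

This is a weighted set-cover instance.
The greedy cost-per-new-target heuristic would pick S and C for 8, but a cheaper cover exists.
C alone covers T5, T3, T9 — every target.
Total install cost: 5.
No cover costs less than 5.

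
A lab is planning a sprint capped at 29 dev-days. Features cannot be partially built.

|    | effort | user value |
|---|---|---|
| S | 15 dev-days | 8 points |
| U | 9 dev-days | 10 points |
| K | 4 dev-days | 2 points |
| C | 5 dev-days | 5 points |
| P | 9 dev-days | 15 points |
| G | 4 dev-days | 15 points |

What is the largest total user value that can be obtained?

U + C + P + G: effort 9 + 5 + 9 + 4 = 27 ≤ 29, user value 10 + 5 + 15 + 15 = 45.
U + K + P + G: effort 9 + 4 + 9 + 4 = 26 ≤ 29, user value 10 + 2 + 15 + 15 = 42.
Best is U, C, P, and G with total user value 45.

45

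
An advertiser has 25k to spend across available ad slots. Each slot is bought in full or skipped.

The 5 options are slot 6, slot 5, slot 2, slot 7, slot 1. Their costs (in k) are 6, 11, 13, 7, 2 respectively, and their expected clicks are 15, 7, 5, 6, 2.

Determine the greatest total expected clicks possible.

28

Take slot 6, slot 5, and slot 7: cost 6 + 11 + 7 = 24 ≤ 25, expected clicks 15 + 7 + 6 = 28.
No other feasible combination does better.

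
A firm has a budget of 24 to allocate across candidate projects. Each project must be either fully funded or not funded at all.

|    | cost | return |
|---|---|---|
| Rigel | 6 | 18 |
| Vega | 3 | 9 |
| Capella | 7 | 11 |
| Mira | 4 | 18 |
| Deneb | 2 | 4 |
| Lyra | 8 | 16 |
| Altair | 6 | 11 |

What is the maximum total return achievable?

65

Allowing fractional choices, the relaxed optimum would be about 66.8, but projects are indivisible.
Rigel + Vega + Mira + Deneb + Lyra: cost 6 + 3 + 4 + 2 + 8 = 23 ≤ 24, return 18 + 9 + 18 + 4 + 16 = 65.
Rigel + Vega + Mira + Lyra: cost 6 + 3 + 4 + 8 = 21 ≤ 24, return 18 + 9 + 18 + 16 = 61.
Rigel + Mira + Lyra + Altair: cost 6 + 4 + 8 + 6 = 24 ≤ 24, return 18 + 18 + 16 + 11 = 63.
Best is Rigel, Vega, Mira, Deneb, and Lyra with total return 65.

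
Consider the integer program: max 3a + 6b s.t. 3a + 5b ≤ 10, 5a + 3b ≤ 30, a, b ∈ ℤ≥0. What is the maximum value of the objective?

(a,b)=(0,2): 3·0+5·2=10≤10, 5·0+3·2=6≤30, objective 12.
(a,b)=(1,1): 3·1+5·1=8≤10, 5·1+3·1=8≤30, objective 9.
(a,b)=(0,1): 3·0+5·1=5≤10, 5·0+3·1=3≤30, objective 6.
No feasible integer point exceeds 12.

12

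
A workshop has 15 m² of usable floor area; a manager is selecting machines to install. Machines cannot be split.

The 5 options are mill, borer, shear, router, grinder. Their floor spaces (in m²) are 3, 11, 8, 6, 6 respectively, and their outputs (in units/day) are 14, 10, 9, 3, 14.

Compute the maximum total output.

31

Allowing fractional choices, the relaxed optimum would be about 34.8, but machines are indivisible.
mill + router + grinder: floor space 3 + 6 + 6 = 15 ≤ 15, output 14 + 3 + 14 = 31.
mill + grinder: floor space 3 + 6 = 9 ≤ 15, output 14 + 14 = 28.
Best is mill, router, and grinder with total output 31.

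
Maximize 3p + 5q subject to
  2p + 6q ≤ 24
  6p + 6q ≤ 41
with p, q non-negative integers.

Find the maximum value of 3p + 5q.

24

Relaxing integrality, the LP optimum is 25.67 at (p,q) = (4.25, 2.58), which is not an integer point.
(p,q)=(3,3): 2·3+6·3=24≤24, 6·3+6·3=36≤41, objective 24.
(p,q)=(4,2): 2·4+6·2=20≤24, 6·4+6·2=36≤41, objective 22.
(p,q)=(2,3): 2·2+6·3=22≤24, 6·2+6·3=30≤41, objective 21.
No feasible integer point exceeds 24.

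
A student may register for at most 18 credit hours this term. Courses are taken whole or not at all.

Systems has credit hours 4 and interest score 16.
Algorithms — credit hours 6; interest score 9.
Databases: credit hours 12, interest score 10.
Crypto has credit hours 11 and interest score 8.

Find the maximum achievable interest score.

26

Allowing fractional choices, the relaxed optimum would be about 31.7, but courses are indivisible.
Systems + Databases: credit hours 4 + 12 = 16 ≤ 18, interest score 16 + 10 = 26.
Systems + Algorithms: credit hours 4 + 6 = 10 ≤ 18, interest score 16 + 9 = 25.
Best is Systems and Databases with total interest score 26.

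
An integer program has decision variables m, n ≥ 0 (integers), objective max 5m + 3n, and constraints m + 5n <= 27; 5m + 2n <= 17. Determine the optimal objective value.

20

(m,n)=(1,5): 1·1+5·5=26≤27, 5·1+2·5=15≤17, objective 20.
(m,n)=(1,4): 1·1+5·4=21≤27, 5·1+2·4=13≤17, objective 17.
Maximum is 20 at (m,n)=(1,5).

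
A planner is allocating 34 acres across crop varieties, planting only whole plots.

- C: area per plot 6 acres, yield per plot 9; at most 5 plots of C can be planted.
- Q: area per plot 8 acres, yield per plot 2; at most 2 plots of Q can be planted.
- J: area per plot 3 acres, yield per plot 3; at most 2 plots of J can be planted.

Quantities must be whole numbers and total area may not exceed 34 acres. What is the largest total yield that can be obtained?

48

Take 5×C and 1×J: area 33 ≤ 34, yield 5·9 + 1·3 = 48.
C has the best ratio (9/6) and is taken to its limit of 5; remaining capacity is filled optimally with the others.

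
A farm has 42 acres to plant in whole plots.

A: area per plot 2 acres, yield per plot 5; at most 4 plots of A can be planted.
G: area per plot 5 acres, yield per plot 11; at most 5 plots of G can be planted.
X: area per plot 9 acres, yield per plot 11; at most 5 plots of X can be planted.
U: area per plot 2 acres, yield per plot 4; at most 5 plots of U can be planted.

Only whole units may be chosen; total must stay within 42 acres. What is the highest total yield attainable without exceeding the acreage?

91

This is a bounded integer knapsack.
A has the best ratio (5/2); taking only A gives at most 4×5 = 20 (stopped by the supply cap of 4).
Mixing does better — 4×A, 5×G, and 4×U: area 41 ≤ 42, yield 4·5 + 5·11 + 4·4 = 91.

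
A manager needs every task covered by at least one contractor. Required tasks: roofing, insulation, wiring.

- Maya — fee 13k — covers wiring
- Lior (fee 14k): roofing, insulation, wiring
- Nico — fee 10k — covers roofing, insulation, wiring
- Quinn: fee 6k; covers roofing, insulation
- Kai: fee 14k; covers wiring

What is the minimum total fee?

The greedy cost-per-new-task heuristic would pick Quinn and Nico for 16, but a cheaper cover exists.
Nico alone covers roofing, insulation, wiring — every task.
Total fee: 10.
No cover costs less than 10.

10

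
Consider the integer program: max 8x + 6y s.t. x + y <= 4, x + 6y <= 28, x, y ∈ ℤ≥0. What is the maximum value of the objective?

(x,y)=(4,0): 1·4+1·0=4≤4, 1·4+6·0=4≤28, objective 32.
(x,y)=(3,1): 1·3+1·1=4≤4, 1·3+6·1=9≤28, objective 30.
(x,y)=(3,0): 1·3+1·0=3≤4, 1·3+6·0=3≤28, objective 24.
Maximum is 32 at (x,y)=(4,0).

32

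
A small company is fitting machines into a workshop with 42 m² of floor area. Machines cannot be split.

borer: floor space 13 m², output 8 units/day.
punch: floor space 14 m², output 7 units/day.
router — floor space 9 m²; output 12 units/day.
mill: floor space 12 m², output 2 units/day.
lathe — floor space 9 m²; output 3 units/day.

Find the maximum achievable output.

Allowing fractional choices, the relaxed optimum would be about 29.0, but machines are indivisible.
borer + router + lathe: floor space 13 + 9 + 9 = 31 ≤ 42, output 8 + 12 + 3 = 23.
borer + punch + router: floor space 13 + 14 + 9 = 36 ≤ 42, output 8 + 7 + 12 = 27.
punch + router + lathe: floor space 14 + 9 + 9 = 32 ≤ 42, output 7 + 12 + 3 = 22.
Best is borer, punch, and router with total output 27.

27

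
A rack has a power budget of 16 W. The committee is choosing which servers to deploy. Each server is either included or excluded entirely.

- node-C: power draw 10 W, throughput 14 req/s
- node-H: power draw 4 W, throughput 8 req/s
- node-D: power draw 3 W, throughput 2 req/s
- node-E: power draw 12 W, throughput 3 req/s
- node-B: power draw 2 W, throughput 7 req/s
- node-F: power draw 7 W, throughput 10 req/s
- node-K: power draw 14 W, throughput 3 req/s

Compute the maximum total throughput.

This is an integer program with binary decision variables.
Allowing fractional choices, the relaxed optimum would be about 29.2, but servers are indivisible.
node-C + node-H + node-B: power draw 10 + 4 + 2 = 16 ≤ 16, throughput 14 + 8 + 7 = 29.
node-H + node-D + node-B + node-F: power draw 4 + 3 + 2 + 7 = 16 ≤ 16, throughput 8 + 2 + 7 + 10 = 27.
Best is node-C, node-H, and node-B with total throughput 29.

29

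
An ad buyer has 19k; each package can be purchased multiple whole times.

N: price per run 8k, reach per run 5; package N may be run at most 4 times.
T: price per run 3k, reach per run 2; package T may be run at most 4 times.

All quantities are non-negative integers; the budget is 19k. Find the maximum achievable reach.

12

This is a bounded integer knapsack.
2×N and 1×T: price 19 ≤ 19, reach 2·5 + 1·2 = 12.
1×N and 3×T: price 17 ≤ 19, reach 1·5 + 3·2 = 11.
Best is 12.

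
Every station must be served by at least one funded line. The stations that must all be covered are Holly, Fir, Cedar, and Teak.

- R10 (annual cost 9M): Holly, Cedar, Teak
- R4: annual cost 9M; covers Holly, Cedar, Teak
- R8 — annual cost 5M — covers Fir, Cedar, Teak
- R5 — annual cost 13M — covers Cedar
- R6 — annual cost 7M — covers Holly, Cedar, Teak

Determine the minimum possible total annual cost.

Choose R8 and R6: together they cover Holly, Fir, Cedar, Teak — every station.
Total annual cost: 5 + 7 = 12.
No cover costs less than 12.

12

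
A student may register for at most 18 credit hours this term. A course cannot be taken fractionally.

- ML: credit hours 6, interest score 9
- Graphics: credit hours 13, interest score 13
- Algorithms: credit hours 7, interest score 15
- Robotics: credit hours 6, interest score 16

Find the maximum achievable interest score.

ML + Algorithms: credit hours 6 + 7 = 13 ≤ 18, interest score 9 + 15 = 24.
Algorithms + Robotics: credit hours 7 + 6 = 13 ≤ 18, interest score 15 + 16 = 31.
ML + Robotics: credit hours 6 + 6 = 12 ≤ 18, interest score 9 + 16 = 25.
Best is Algorithms and Robotics with total interest score 31.

31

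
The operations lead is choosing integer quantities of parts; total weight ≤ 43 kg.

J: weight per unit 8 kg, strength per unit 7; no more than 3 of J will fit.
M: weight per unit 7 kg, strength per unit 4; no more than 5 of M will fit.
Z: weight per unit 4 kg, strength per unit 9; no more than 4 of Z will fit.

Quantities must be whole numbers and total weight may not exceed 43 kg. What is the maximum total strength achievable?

57

Take 3×J and 4×Z: weight 40 ≤ 43, strength 3·7 + 4·9 = 57.
Z has the best ratio (9/4) and is taken to its limit of 4; remaining capacity is filled optimally with the others.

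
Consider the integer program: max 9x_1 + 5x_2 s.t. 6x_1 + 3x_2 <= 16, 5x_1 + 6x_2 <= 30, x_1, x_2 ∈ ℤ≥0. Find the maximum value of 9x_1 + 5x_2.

25

The continuous relaxation peaks at (0.286, 4.76) with value 26.38; rounding to a feasible lattice point costs some objective.
(x_1,x_2)=(0,5) is feasible, giving 25.
(x_1,x_2)=(1,3) is feasible, giving 24.
(x_1,x_2)=(0,4) is feasible, giving 20.
No feasible integer point exceeds 25.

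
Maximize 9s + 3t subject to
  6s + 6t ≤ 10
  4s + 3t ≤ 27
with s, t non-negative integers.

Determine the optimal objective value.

9

(s,t)=(1,0) is feasible, giving 9.
(s,t)=(0,1) is feasible, giving 3.
(s,t)=(0,0) is feasible, giving 0.
The best lattice point is (1,0), giving 9.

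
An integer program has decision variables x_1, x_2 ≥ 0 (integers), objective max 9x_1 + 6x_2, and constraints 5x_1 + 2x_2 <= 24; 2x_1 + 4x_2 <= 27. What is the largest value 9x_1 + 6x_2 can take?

51

(x_1,x_2)=(3,4): 5·3+2·4=23≤24, 2·3+4·4=22≤27, objective 51.
(x_1,x_2)=(2,5): 5·2+2·5=20≤24, 2·2+4·5=24≤27, objective 48.
(x_1,x_2)=(3,3): 5·3+2·3=21≤24, 2·3+4·3=18≤27, objective 45.
(x_1,x_2)=(1,6): 5·1+2·6=17≤24, 2·1+4·6=26≤27, objective 45.
Maximum is 51 at (x_1,x_2)=(3,4).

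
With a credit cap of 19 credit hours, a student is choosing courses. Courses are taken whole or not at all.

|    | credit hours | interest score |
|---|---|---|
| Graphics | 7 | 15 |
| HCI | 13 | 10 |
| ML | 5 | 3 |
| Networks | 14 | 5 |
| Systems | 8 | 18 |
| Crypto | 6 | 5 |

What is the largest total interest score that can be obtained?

33

This is a 0-1 knapsack instance.
Allowing fractional choices, the relaxed optimum would be about 36.3, but courses are indivisible.
Systems + Crypto: credit hours 8 + 6 = 14 ≤ 19, interest score 18 + 5 = 23.
ML + Systems + Crypto: credit hours 5 + 8 + 6 = 19 ≤ 19, interest score 3 + 18 + 5 = 26.
Graphics + Systems: credit hours 7 + 8 = 15 ≤ 19, interest score 15 + 18 = 33.
Best is Graphics and Systems with total interest score 33.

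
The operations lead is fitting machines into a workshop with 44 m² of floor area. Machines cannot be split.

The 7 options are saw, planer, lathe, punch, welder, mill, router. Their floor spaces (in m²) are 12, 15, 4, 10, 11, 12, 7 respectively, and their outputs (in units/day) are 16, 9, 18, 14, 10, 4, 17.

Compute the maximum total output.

Take saw, lathe, punch, welder, and router: floor space 12 + 4 + 10 + 11 + 7 = 44 ≤ 44, output 16 + 18 + 14 + 10 + 17 = 75.
No other feasible combination does better.

75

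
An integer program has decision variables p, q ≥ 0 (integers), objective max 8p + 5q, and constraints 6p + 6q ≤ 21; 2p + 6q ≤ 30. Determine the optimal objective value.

(p,q)=(3,0): 6·3+6·0=18≤21, 2·3+6·0=6≤30, objective 24.
(p,q)=(2,1): 6·2+6·1=18≤21, 2·2+6·1=10≤30, objective 21.
(p,q)=(2,0): 6·2+6·0=12≤21, 2·2+6·0=4≤30, objective 16.
The best lattice point is (3,0), giving 24.

24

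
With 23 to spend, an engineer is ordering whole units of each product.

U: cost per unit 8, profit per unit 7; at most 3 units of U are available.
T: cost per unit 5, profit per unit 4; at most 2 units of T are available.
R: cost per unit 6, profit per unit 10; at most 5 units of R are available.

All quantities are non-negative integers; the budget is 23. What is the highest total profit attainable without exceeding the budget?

This is a bounded integer knapsack.
Take 1×T and 3×R: cost 23 ≤ 23, profit 1·4 + 3·10 = 34.
No other integer combination yields more.

34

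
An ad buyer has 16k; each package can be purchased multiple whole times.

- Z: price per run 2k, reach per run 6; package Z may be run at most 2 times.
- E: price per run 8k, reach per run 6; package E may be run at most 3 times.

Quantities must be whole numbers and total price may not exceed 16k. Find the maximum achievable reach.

18

Take 2×Z and 1×E: price 12 ≤ 16, reach 2·6 + 1·6 = 18.
Z has the best ratio (6/2) and is taken to its limit of 2; remaining capacity is filled optimally with the others.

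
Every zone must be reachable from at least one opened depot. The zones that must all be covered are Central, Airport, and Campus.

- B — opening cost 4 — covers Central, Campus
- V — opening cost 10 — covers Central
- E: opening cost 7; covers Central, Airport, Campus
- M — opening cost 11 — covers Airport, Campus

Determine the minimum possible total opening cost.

This is a weighted set-cover instance.
The greedy cost-per-new-zone heuristic would pick B and E for 11, but a cheaper cover exists.
E alone covers Central, Airport, Campus — every zone.
Total opening cost: 7.
No cover costs less than 7.

7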